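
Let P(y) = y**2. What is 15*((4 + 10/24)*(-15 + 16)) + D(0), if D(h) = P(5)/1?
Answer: 365/4 ≈ 91.250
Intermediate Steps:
D(h) = 25 (D(h) = 5**2/1 = 25*1 = 25)
15*((4 + 10/24)*(-15 + 16)) + D(0) = 15*((4 + 10/24)*(-15 + 16)) + 25 = 15*((4 + 10*(1/24))*1) + 25 = 15*((4 + 5/12)*1) + 25 = 15*((53/12)*1) + 25 = 15*(53/12) + 25 = 265/4 + 25 = 365/4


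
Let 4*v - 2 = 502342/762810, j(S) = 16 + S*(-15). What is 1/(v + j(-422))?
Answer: 1525620/9682598501 ≈ 0.00015756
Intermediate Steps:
j(S) = 16 - 15*S
v = 1013981/1525620 (v = ½ + (502342/762810)/4 = ½ + (502342*(1/762810))/4 = ½ + (¼)*(251171/381405) = ½ + 251171/1525620 = 1013981/1525620 ≈ 0.66464)
1/(v + j(-422)) = 1/(1013981/1525620 + (16 - 15*(-422))) = 1/(1013981/1525620 + (16 + 6330)) = 1/(1013981/1525620 + 6346) = 1/(9682598501/1525620) = 1525620/9682598501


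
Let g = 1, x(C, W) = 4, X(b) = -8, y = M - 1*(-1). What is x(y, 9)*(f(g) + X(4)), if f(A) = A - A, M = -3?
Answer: -32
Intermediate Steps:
y = -2 (y = -3 - 1*(-1) = -3 + 1 = -2)
f(A) = 0
x(y, 9)*(f(g) + X(4)) = 4*(0 - 8) = 4*(-8) = -32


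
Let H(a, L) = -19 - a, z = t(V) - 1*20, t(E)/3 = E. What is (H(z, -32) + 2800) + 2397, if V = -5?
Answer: 5213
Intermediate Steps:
t(E) = 3*E
z = -35 (z = 3*(-5) - 1*20 = -15 - 20 = -35)
(H(z, -32) + 2800) + 2397 = ((-19 - 1*(-35)) + 2800) + 2397 = ((-19 + 35) + 2800) + 2397 = (16 + 2800) + 2397 = 2816 + 2397 = 5213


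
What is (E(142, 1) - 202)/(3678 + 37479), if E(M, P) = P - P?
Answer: -202/41157 ≈ -0.0049080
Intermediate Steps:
E(M, P) = 0
(E(142, 1) - 202)/(3678 + 37479) = (0 - 202)/(3678 + 37479) = -202/41157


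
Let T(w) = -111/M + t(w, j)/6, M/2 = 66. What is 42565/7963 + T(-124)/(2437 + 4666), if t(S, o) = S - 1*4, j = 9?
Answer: 39885466039/7466076948 ≈ 5.3422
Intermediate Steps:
M = 132 (M = 2*66 = 132)
t(S, o) = -4 + S (t(S, o) = S - 4 = -4 + S)
T(w) = -199/132 + w/6 (T(w) = -111/132 + (-4 + w)/6 = -111*1/132 + (-4 + w)*(⅙) = -37/44 + (-⅔ + w/6) = -199/132 + w/6)
42565/7963 + T(-124)/(2437 + 4666) = 42565/7963 + (-199/132 + (⅙)*(-124))/(2437 + 4666) = 42565*(1/7963) + (-199/132 - 62/3)/7103 = 42565/7963 - 2927/132*1/7103 = 42565/7963 - 2927/937596 = 39885466039/7466076948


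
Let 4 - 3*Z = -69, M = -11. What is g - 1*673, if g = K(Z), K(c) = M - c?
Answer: -2125/3 ≈ -708.33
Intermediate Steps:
Z = 73/3 (Z = 4/3 - ⅓*(-69) = 4/3 + 23 = 73/3 ≈ 24.333)
K(c) = -11 - c
g = -106/3 (g = -11 - 1*73/3 = -11 - 73/3 = -106/3 ≈ -35.333)
g - 1*673 = -106/3 - 1*673 = -106/3 - 673 = -2125/3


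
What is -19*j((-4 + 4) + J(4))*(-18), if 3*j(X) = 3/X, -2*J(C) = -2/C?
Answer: 1368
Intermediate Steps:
J(C) = 1/C (J(C) = -(-1)/C = 1/C)
j(X) = 1/X (j(X) = (3/X)/3 = 1/X)
-19*j((-4 + 4) + J(4))*(-18) = -19/((-4 + 4) + 1/4)*(-18) = -19/(0 + ¼)*(-18) = -19/¼*(-18) = -19*4*(-18) = -76*(-18) = 1368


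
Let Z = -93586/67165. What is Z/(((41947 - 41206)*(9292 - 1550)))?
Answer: -46793/192656824815 ≈ -2.4288e-7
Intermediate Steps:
Z = -93586/67165 (Z = -93586*1/67165 = -93586/67165 ≈ -1.3934)
Z/(((41947 - 41206)*(9292 - 1550))) = -93586*1/((9292 - 1550)*(41947 - 41206))/67165 = -93586/(67165*(741*7742)) = -93586/67165/5736822 = -93586/67165*1/5736822 = -46793/192656824815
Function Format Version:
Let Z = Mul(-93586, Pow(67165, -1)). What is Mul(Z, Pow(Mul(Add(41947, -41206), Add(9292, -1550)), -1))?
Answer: Rational(-46793, 192656824815) ≈ -2.4288e-7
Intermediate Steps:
Z = Rational(-93586, 67165) (Z = Mul(-93586, Rational(1, 67165)) = Rational(-93586, 67165) ≈ -1.3934)
Mul(Z, Pow(Mul(Add(41947, -41206), Add(9292, -1550)), -1)) = Mul(Rational(-93586, 67165), Pow(Mul(Add(41947, -41206), Add(9292, -1550)), -1)) = Mul(Rational(-93586, 67165), Pow(Mul(741, 7742), -1)) = Mul(Rational(-93586, 67165), Pow(5736822, -1)) = Mul(Rational(-93586, 67165), Rational(1, 5736822)) = Rational(-46793, 192656824815)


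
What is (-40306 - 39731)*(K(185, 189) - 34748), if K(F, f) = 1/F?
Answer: 514508170023/185 ≈ 2.7811e+9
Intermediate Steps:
(-40306 - 39731)*(K(185, 189) - 34748) = (-40306 - 39731)*(1/185 - 34748) = -80037*(1/185 - 34748) = -80037*(-6428379/185) = 514508170023/185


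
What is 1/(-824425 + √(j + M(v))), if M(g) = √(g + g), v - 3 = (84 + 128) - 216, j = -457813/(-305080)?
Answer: 152540/(-125757789500 + √76270*√(457813 + 305080*I*√2)) ≈ -1.213e-6 - 7.7949e-13*I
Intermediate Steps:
j = 457813/305080 (j = -457813*(-1/305080) = 457813/305080 ≈ 1.5006)
v = -1 (v = 3 + ((84 + 128) - 216) = 3 + (212 - 216) = 3 - 4 = -1)
M(g) = √2*√g (M(g) = √(2*g) = √2*√g)
1/(-824425 + √(j + M(v))) = 1/(-824425 + √(457813/305080 + √2*√(-1))) = 1/(-824425 + √(457813/305080 + √2*I)) = 1/(-824425 + √(457813/305080 + I*√2))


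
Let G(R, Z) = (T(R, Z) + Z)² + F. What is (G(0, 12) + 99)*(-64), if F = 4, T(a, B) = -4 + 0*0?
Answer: -10688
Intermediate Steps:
T(a, B) = -4 (T(a, B) = -4 + 0 = -4)
G(R, Z) = 4 + (-4 + Z)² (G(R, Z) = (-4 + Z)² + 4 = 4 + (-4 + Z)²)
(G(0, 12) + 99)*(-64) = ((4 + (-4 + 12)²) + 99)*(-64) = ((4 + 8²) + 99)*(-64) = ((4 + 64) + 99)*(-64) = (68 + 99)*(-64) = 167*(-64) = -10688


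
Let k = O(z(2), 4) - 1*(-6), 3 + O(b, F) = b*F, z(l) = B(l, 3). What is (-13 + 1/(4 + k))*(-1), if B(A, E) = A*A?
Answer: 298/23 ≈ 12.957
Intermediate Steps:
B(A, E) = A²
z(l) = l²
O(b, F) = -3 + F*b (O(b, F) = -3 + b*F = -3 + F*b)
k = 19 (k = (-3 + 4*2²) - 1*(-6) = (-3 + 4*4) + 6 = (-3 + 16) + 6 = 13 + 6 = 19)
(-13 + 1/(4 + k))*(-1) = (-13 + 1/(4 + 19))*(-1) = (-13 + 1/23)*(-1) = -298/23*(-1) = 298/23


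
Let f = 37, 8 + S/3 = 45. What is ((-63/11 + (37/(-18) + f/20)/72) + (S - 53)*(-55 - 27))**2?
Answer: 460813219567069009/20323353600 ≈ 2.2674e+7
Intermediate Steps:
S = 111 (S = -24 + 3*45 = -24 + 135 = 111)
((-63/11 + (37/(-18) + f/20)/72) + (S - 53)*(-55 - 27))**2 = ((-63/11 + (37/(-18) + 37/20)/72) + (111 - 53)*(-55 - 27))**2 = ((-63*1/11 + (37*(-1/18) + 37*(1/20))*(1/72)) + 58*(-82))**2 = ((-63/11 + (-37/18 + 37/20)*(1/72)) - 4756)**2 = ((-63/11 - 37/180*1/72) - 4756)**2 = ((-63/11 - 37/12960) - 4756)**2 = (-816887/142560 - 4756)**2 = (-678832247/142560)**2 = 460813219567069009/20323353600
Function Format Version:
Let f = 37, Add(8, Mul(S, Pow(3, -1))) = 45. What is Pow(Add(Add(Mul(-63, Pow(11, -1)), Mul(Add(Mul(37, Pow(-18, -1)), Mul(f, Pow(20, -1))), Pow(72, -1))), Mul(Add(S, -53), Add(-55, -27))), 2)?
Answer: Rational(460813219567069009, 20323353600) ≈ 2.2674e+7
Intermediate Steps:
S = 111 (S = Add(-24, Mul(3, 45)) = Add(-24, 135) = 111)
Pow(Add(Add(Mul(-63, Pow(11, -1)), Mul(Add(Mul(37, Pow(-18, -1)), Mul(f, Pow(20, -1))), Pow(72, -1))), Mul(Add(S, -53), Add(-55, -27))), 2) = Pow(Add(Add(Mul(-63, Pow(11, -1)), Mul(Add(Mul(37, Pow(-18, -1)), Mul(37, Pow(20, -1))), Pow(72, -1))), Mul(Add(111, -53), Add(-55, -27))), 2) = Pow(Add(Add(Mul(-63, Rational(1, 11)), Mul(Add(Mul(37, Rational(-1, 18)), Mul(37, Rational(1, 20))), Rational(1, 72))), Mul(58, -82)), 2) = Pow(Add(Add(Rational(-63, 11), Mul(Add(Rational(-37, 18), Rational(37, 20)), Rational(1, 72))), -4756), 2) = Pow(Add(Add(Rational(-63, 11), Mul(Rational(-37, 180), Rational(1, 72))), -4756), 2) = Pow(Add(Add(Rational(-63, 11), Rational(-37, 12960)), -4756), 2) = Pow(Add(Rational(-816887, 142560), -4756), 2) = Pow(Rational(-678832247, 142560), 2) = Rational(460813219567069009, 20323353600)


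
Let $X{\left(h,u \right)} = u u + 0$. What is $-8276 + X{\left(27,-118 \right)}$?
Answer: $5648$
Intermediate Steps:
$X{\left(h,u \right)} = u^{2}$ ($X{\left(h,u \right)} = u^{2} + 0 = u^{2}$)
$-8276 + X{\left(27,-118 \right)} = -8276 + \left(-118\right)^{2} = -8276 + 13924 = 5648$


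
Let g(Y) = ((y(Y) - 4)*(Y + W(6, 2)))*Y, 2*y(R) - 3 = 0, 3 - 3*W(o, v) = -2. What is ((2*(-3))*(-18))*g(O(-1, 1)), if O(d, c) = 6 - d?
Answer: -16380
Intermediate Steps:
W(o, v) = 5/3 (W(o, v) = 1 - ⅓*(-2) = 1 + ⅔ = 5/3)
y(R) = 3/2 (y(R) = 3/2 + (½)*0 = 3/2 + 0 = 3/2)
g(Y) = Y*(-25/6 - 5*Y/2) (g(Y) = ((3/2 - 4)*(Y + 5/3))*Y = (-5*(5/3 + Y)/2)*Y = (-25/6 - 5*Y/2)*Y = Y*(-25/6 - 5*Y/2))
((2*(-3))*(-18))*g(O(-1, 1)) = ((2*(-3))*(-18))*(-5*(6 - 1*(-1))*(5 + 3*(6 - 1*(-1)))/6) = (-6*(-18))*(-5*(6 + 1)*(5 + 3*(6 + 1))/6) = 108*(-⅚*7*(5 + 3*7)) = 108*(-⅚*7*(5 + 21)) = 108*(-⅚*7*26) = 108*(-455/3) = -16380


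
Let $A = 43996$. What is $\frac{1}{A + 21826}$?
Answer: $\frac{1}{65822} \approx 1.5192 \cdot 10^{-5}$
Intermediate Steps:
$\frac{1}{A + 21826} = \frac{1}{43996 + 21826} = \frac{1}{65822}$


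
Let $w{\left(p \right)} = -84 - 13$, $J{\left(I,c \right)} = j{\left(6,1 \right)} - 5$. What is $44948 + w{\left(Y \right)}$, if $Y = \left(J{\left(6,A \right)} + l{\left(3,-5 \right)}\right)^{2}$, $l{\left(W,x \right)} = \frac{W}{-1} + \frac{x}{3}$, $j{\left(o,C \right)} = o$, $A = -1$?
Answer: $44851$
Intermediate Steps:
$J{\left(I,c \right)} = 1$ ($J{\left(I,c \right)} = 6 - 5 = 1$)
$l{\left(W,x \right)} = - W + \frac{x}{3}$ ($l{\left(W,x \right)} = W \left(-1\right) + x \frac{1}{3} = - W + \frac{x}{3}$)
$Y = \frac{121}{9}$ ($Y = \left(1 + \left(\left(-1\right) 3 + \frac{1}{3} \left(-5\right)\right)\right)^{2} = \left(1 - \frac{14}{3}\right)^{2} = \left(- \frac{11}{3}\right)^{2} = \frac{121}{9} \approx 13.444$)
$w{\left(p \right)} = -97$ ($w{\left(p \right)} = -84 - 13 = -97$)
$44948 + w{\left(Y \right)} = 44948 - 97 = 44851$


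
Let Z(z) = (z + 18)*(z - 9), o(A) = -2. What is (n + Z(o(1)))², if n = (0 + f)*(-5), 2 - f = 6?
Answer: 24336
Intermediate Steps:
f = -4 (f = 2 - 1*6 = 2 - 6 = -4)
n = 20 (n = (0 - 4)*(-5) = -4*(-5) = 20)
Z(z) = (-9 + z)*(18 + z) (Z(z) = (18 + z)*(-9 + z) = (-9 + z)*(18 + z))
(n + Z(o(1)))² = (20 + (-162 + (-2)² + 9*(-2)))² = (20 + (-162 + 4 - 18))² = (20 - 176)² = (-156)² = 24336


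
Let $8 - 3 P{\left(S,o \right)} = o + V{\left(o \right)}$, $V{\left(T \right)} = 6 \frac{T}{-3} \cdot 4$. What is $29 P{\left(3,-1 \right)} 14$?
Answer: $\frac{406}{3} \approx 135.33$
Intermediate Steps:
$V{\left(T \right)} = - 8 T$ ($V{\left(T \right)} = 6 T \left(- \frac{1}{3}\right) 4 = 6 \left(- \frac{T}{3}\right) 4 = - 2 T 4 = - 8 T$)
$P{\left(S,o \right)} = \frac{8}{3} + \frac{7 o}{3}$ ($P{\left(S,o \right)} = \frac{8}{3} - \frac{o - 8 o}{3} = \frac{8}{3} - \frac{\left(-7\right) o}{3} = \frac{8}{3} + \frac{7 o}{3}$)
$29 P{\left(3,-1 \right)} 14 = 29 \left(\frac{8}{3} + \frac{7}{3} \left(-1\right)\right) 14 = 29 \left(\frac{8}{3} - \frac{7}{3}\right) 14 = 29 \cdot \frac{1}{3} \cdot 14 = \frac{29}{3} \cdot 14 = \frac{406}{3}$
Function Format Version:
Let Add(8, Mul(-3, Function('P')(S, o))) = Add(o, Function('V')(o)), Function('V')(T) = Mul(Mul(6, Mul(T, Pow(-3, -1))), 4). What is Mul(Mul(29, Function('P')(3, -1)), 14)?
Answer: Rational(406, 3) ≈ 135.33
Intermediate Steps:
Function('V')(T) = Mul(-8, T) (Function('V')(T) = Mul(Mul(6, Mul(T, Rational(-1, 3))), 4) = Mul(Mul(6, Mul(Rational(-1, 3), T)), 4) = Mul(Mul(-2, T), 4) = Mul(-8, T))
Function('P')(S, o) = Add(Rational(8, 3), Mul(Rational(7, 3), o)) (Function('P')(S, o) = Add(Rational(8, 3), Mul(Rational(-1, 3), Add(o, Mul(-8, o)))) = Add(Rational(8, 3), Mul(Rational(-1, 3), Mul(-7, o))) = Add(Rational(8, 3), Mul(Rational(7, 3), o)))
Mul(Mul(29, Function('P')(3, -1)), 14) = Mul(Mul(29, Add(Rational(8, 3), Mul(Rational(7, 3), -1))), 14) = Mul(Mul(29, Add(Rational(8, 3), Rational(-7, 3))), 14) = Mul(Mul(29, Rational(1, 3)), 14) = Mul(Rational(29, 3), 14) = Rational(406, 3)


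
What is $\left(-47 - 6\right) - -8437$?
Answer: $8384$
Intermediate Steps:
$\left(-47 - 6\right) - -8437 = \left(-47 - 6\right) + 8437 = -53 + 8437 = 8384$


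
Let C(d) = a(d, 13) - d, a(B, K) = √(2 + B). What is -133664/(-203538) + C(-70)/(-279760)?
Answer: 1868979649/2847089544 - I*√17/139880 ≈ 0.65645 - 2.9476e-5*I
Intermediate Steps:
C(d) = √(2 + d) - d
-133664/(-203538) + C(-70)/(-279760) = -133664/(-203538) + (√(2 - 70) - 1*(-70))/(-279760) = -133664*(-1/203538) + (√(-68) + 70)*(-1/279760) = 66832/101769 + (2*I*√17 + 70)*(-1/279760) = 66832/101769 + (70 + 2*I*√17)*(-1/279760) = 66832/101769 + (-7/27976 - I*√17/139880) = 1868979649/2847089544 - I*√17/139880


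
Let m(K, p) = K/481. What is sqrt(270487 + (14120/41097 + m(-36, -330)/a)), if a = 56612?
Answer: sqrt(21171632928537229638911523294)/279771649521 ≈ 520.08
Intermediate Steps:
m(K, p) = K/481 (m(K, p) = K*(1/481) = K/481)
sqrt(270487 + (14120/41097 + m(-36, -330)/a)) = sqrt(270487 + (14120/41097 + ((1/481)*(-36))/56612)) = sqrt(270487 + (14120*(1/41097) - 36/481*1/56612)) = sqrt(270487 + (14120/41097 - 9/6807593)) = sqrt(270487 + 96122843287/279771649521) = sqrt(75674690286830014/279771649521) = sqrt(21171632928537229638911523294)/279771649521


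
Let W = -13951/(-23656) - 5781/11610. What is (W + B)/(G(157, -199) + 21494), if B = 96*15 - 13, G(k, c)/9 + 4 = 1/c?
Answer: 12999518655451/195462605189880 ≈ 0.066506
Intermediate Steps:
G(k, c) = -36 + 9/c
W = 4202629/45774360 (W = -13951*(-1/23656) - 5781*1/11610 = 13951/23656 - 1927/3870 = 4202629/45774360 ≈ 0.091812)
B = 1427 (B = 1440 - 13 = 1427)
(W + B)/(G(157, -199) + 21494) = (4202629/45774360 + 1427)/((-36 + 9/(-199)) + 21494) = 65324214349/(45774360*((-36 + 9*(-1/199)) + 21494)) = 65324214349/(45774360*((-36 - 9/199) + 21494)) = 65324214349/(45774360*(-7173/199 + 21494)) = 65324214349/(45774360*(4270133/199)) = (65324214349/45774360)*(199/4270133) = 12999518655451/195462605189880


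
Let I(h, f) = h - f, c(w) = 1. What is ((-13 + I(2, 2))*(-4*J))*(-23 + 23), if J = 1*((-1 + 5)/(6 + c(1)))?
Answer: 0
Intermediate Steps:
J = 4/7 (J = 1*((-1 + 5)/(6 + 1)) = 1*(4/7) = 4/7 ≈ 0.57143)
((-13 + I(2, 2))*(-4*J))*(-23 + 23) = ((-13 + (2 - 1*2))*(-4*4/7))*(-23 + 23) = ((-13 + (2 - 2))*(-16/7))*0 = ((-13 + 0)*(-16/7))*0 = -13*(-16/7)*0 = (208/7)*0 = 0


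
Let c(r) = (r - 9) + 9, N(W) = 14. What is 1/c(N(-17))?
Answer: 1/14 ≈ 0.071429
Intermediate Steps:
c(r) = r (c(r) = (-9 + r) + 9 = r)
1/c(N(-17)) = 1/14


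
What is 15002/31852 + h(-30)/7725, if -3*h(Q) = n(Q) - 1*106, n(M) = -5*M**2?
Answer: 247190831/369085050 ≈ 0.66974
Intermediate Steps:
h(Q) = 106/3 + 5*Q**2/3 (h(Q) = -(-5*Q**2 - 1*106)/3 = -(-5*Q**2 - 106)/3 = -(-106 - 5*Q**2)/3 = 106/3 + 5*Q**2/3)
15002/31852 + h(-30)/7725 = 15002/31852 + (106/3 + (5/3)*(-30)**2)/7725 = 15002*(1/31852) + (106/3 + (5/3)*900)*(1/7725) = 7501/15926 + (106/3 + 1500)*(1/7725) = 7501/15926 + (4606/3)*(1/7725) = 7501/15926 + 4606/23175 = 247190831/369085050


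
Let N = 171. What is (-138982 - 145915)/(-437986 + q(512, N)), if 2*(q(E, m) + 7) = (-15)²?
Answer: 569794/875761 ≈ 0.65063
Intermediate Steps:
q(E, m) = 211/2 (q(E, m) = -7 + (½)*(-15)² = -7 + (½)*225 = -7 + 225/2 = 211/2)
(-138982 - 145915)/(-437986 + q(512, N)) = (-138982 - 145915)/(-437986 + 211/2) = -284897/(-875761/2) = -284897*(-2/875761) = 569794/875761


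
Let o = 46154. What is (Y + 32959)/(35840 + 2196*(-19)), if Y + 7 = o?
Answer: -39553/2942 ≈ -13.444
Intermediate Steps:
Y = 46147 (Y = -7 + 46154 = 46147)
(Y + 32959)/(35840 + 2196*(-19)) = (46147 + 32959)/(35840 + 2196*(-19)) = 79106/(35840 - 41724) = 79106/(-5884) = 79106*(-1/5884) = -39553/2942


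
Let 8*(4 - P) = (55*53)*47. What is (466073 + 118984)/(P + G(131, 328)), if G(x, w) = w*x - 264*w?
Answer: -4680456/485965 ≈ -9.6313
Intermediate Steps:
G(x, w) = -264*w + w*x
P = -136973/8 (P = 4 - 55*53*47/8 = 4 - 2915*47/8 = 4 - ⅛*137005 = 4 - 137005/8 = -136973/8 ≈ -17122.)
(466073 + 118984)/(P + G(131, 328)) = (466073 + 118984)/(-136973/8 + 328*(-264 + 131)) = 585057/(-136973/8 + 328*(-133)) = 585057/(-136973/8 - 43624) = 585057/(-485965/8) = 585057*(-8/485965) = -4680456/485965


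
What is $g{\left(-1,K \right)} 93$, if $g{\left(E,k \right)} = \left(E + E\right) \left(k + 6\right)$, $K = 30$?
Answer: $-6696$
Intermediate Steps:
$g{\left(E,k \right)} = 2 E \left(6 + k\right)$
$g{\left(-1,K \right)} 93 = 2 \left(-1\right) \left(6 + 30\right) 93 = 2 \left(-1\right) 36 \cdot 93 = \left(-72\right) 93 = -6696$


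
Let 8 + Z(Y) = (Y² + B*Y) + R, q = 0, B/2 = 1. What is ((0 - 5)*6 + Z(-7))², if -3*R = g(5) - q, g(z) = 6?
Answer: 25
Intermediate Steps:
B = 2 (B = 2*1 = 2)
R = -2 (R = -(6 - 1*0)/3 = -(6 + 0)/3 = -⅓*6 = -2)
Z(Y) = -10 + Y² + 2*Y (Z(Y) = -8 + ((Y² + 2*Y) - 2) = -8 + (-2 + Y² + 2*Y) = -10 + Y² + 2*Y)
((0 - 5)*6 + Z(-7))² = ((0 - 5)*6 + (-10 + (-7)² + 2*(-7)))² = (-5*6 + (-10 + 49 - 14))² = (-30 + 25)² = (-5)² = 25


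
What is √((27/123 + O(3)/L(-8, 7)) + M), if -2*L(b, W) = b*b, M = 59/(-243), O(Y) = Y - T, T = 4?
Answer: √624594/8856 ≈ 0.089240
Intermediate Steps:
O(Y) = -4 + Y (O(Y) = Y - 1*4 = Y - 4 = -4 + Y)
M = -59/243 (M = 59*(-1/243) = -59/243 ≈ -0.24280)
L(b, W) = -b²/2 (L(b, W) = -b*b/2 = -b²/2)
√((27/123 + O(3)/L(-8, 7)) + M) = √((27/123 + (-4 + 3)/((-½*(-8)²))) - 59/243) = √((27*(1/123) - 1/((-½*64))) - 59/243) = √((9/41 - 1/(-32)) - 59/243) = √((9/41 - 1*(-1/32)) - 59/243) = √((9/41 + 1/32) - 59/243) = √(329/1312 - 59/243) = √(2539/318816) = √624594/8856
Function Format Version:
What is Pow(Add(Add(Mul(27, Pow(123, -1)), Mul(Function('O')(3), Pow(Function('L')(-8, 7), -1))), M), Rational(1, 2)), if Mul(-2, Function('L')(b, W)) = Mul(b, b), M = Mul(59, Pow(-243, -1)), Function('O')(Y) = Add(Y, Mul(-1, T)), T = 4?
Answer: Mul(Rational(1, 8856), Pow(624594, Rational(1, 2))) ≈ 0.089240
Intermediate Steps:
Function('O')(Y) = Add(-4, Y) (Function('O')(Y) = Add(Y, Mul(-1, 4)) = Add(Y, -4) = Add(-4, Y))
M = Rational(-59, 243) (M = Mul(59, Rational(-1, 243)) = Rational(-59, 243) ≈ -0.24280)
Function('L')(b, W) = Mul(Rational(-1, 2), Pow(b, 2)) (Function('L')(b, W) = Mul(Rational(-1, 2), Mul(b, b)) = Mul(Rational(-1, 2), Pow(b, 2)))
Pow(Add(Add(Mul(27, Pow(123, -1)), Mul(Function('O')(3), Pow(Function('L')(-8, 7), -1))), M), Rational(1, 2)) = Pow(Add(Add(Mul(27, Pow(123, -1)), Mul(Add(-4, 3), Pow(Mul(Rational(-1, 2), Pow(-8, 2)), -1))), Rational(-59, 243)), Rational(1, 2)) = Pow(Add(Add(Mul(27, Rational(1, 123)), Mul(-1, Pow(Mul(Rational(-1, 2), 64), -1))), Rational(-59, 243)), Rational(1, 2)) = Pow(Add(Add(Rational(9, 41), Mul(-1, Pow(-32, -1))), Rational(-59, 243)), Rational(1, 2)) = Pow(Add(Add(Rational(9, 41), Mul(-1, Rational(-1, 32))), Rational(-59, 243)), Rational(1, 2)) = Pow(Add(Add(Rational(9, 41), Rational(1, 32)), Rational(-59, 243)), Rational(1, 2)) = Pow(Add(Rational(329, 1312), Rational(-59, 243)), Rational(1, 2)) = Pow(Rational(2539, 318816), Rational(1, 2)) = Mul(Rational(1, 8856), Pow(624594, Rational(1, 2)))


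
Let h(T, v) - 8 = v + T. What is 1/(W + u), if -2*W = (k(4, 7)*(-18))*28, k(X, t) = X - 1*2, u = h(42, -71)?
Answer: 1/483 ≈ 0.0020704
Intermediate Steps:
h(T, v) = 8 + T + v (h(T, v) = 8 + (v + T) = 8 + (T + v) = 8 + T + v)
u = -21 (u = 8 + 42 - 71 = -21)
k(X, t) = -2 + X (k(X, t) = X - 2 = -2 + X)
W = 504 (W = -(-2 + 4)*(-18)*28/2 = -2*(-18)*28/2 = -(-18)*28 = -1/2*(-1008) = 504)
1/(W + u) = 1/(504 - 21) = 1/483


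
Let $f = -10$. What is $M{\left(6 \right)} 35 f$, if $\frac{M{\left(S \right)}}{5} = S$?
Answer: $-10500$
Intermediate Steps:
$M{\left(S \right)} = 5 S$
$M{\left(6 \right)} 35 f = 5 \cdot 6 \cdot 35 \left(-10\right) = 30 \cdot 35 \left(-10\right) = 1050 \left(-10\right) = -10500$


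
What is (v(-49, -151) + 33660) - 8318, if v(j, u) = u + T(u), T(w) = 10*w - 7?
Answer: 23674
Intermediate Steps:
T(w) = -7 + 10*w
v(j, u) = -7 + 11*u (v(j, u) = u + (-7 + 10*u) = -7 + 11*u)
(v(-49, -151) + 33660) - 8318 = ((-7 + 11*(-151)) + 33660) - 8318 = ((-7 - 1661) + 33660) - 8318 = (-1668 + 33660) - 8318 = 31992 - 8318 = 23674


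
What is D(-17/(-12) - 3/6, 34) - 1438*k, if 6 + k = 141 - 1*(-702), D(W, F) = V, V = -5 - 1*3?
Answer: -1203614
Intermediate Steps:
V = -8 (V = -5 - 3 = -8)
D(W, F) = -8
k = 837 (k = -6 + (141 - 1*(-702)) = -6 + (141 + 702) = -6 + 843 = 837)
D(-17/(-12) - 3/6, 34) - 1438*k = -8 - 1438*837 = -8 - 1203606 = -1203614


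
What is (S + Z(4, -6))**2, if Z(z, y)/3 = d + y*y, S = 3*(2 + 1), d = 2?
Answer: 15129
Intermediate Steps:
S = 9 (S = 3*3 = 9)
Z(z, y) = 6 + 3*y**2 (Z(z, y) = 3*(2 + y*y) = 3*(2 + y**2) = 6 + 3*y**2)
(S + Z(4, -6))**2 = (9 + (6 + 3*(-6)**2))**2 = (9 + (6 + 3*36))**2 = (9 + (6 + 108))**2 = (9 + 114)**2 = 123**2 = 15129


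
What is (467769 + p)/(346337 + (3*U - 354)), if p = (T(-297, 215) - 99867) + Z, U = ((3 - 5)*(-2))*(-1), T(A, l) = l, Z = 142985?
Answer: 511102/345971 ≈ 1.4773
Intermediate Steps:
U = -4 (U = -2*(-2)*(-1) = 4*(-1) = -4)
p = 43333 (p = (215 - 99867) + 142985 = -99652 + 142985 = 43333)
(467769 + p)/(346337 + (3*U - 354)) = (467769 + 43333)/(346337 + (3*(-4) - 354)) = 511102/(346337 + (-12 - 354)) = 511102/(346337 - 366) = 511102/345971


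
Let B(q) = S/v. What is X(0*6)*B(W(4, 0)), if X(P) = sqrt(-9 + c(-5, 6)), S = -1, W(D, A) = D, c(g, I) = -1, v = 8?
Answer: -I*sqrt(10)/8 ≈ -0.39528*I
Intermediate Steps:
B(q) = -1/8
X(P) = I*sqrt(10) (X(P) = sqrt(-9 - 1) = sqrt(-10) = I*sqrt(10))
X(0*6)*B(W(4, 0)) = (I*sqrt(10))*(-1/8) = -I*sqrt(10)/8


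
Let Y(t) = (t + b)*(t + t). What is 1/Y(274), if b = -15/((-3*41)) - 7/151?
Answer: 6191/929847496 ≈ 6.6581e-6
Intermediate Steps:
b = 468/6191 (b = -15/(-123) - 7*1/151 = -15*(-1/123) - 7/151 = 5/41 - 7/151 = 468/6191 ≈ 0.075594)
Y(t) = 2*t*(468/6191 + t) (Y(t) = (t + 468/6191)*(t + t) = (468/6191 + t)*(2*t) = 2*t*(468/6191 + t))
1/Y(274) = 1/((2/6191)*274*(468 + 6191*274)) = 1/((2/6191)*274*(468 + 1696334)) = 1/((2/6191)*274*1696802) = 1/(929847496/6191) = 6191/929847496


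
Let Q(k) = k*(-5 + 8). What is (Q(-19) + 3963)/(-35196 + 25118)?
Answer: -1953/5039 ≈ -0.38758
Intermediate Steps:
Q(k) = 3*k (Q(k) = k*3 = 3*k)
(Q(-19) + 3963)/(-35196 + 25118) = (3*(-19) + 3963)/(-35196 + 25118) = (-57 + 3963)/(-10078) = 3906*(-1/10078) = -1953/5039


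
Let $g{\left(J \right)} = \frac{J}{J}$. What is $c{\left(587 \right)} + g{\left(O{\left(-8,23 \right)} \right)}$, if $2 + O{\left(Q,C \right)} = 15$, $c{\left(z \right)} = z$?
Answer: $588$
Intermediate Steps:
$O{\left(Q,C \right)} = 13$ ($O{\left(Q,C \right)} = -2 + 15 = 13$)
$g{\left(J \right)} = 1$
$c{\left(587 \right)} + g{\left(O{\left(-8,23 \right)} \right)} = 587 + 1 = 588$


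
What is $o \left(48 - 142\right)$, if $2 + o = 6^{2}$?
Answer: $-3196$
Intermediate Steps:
$o = 34$ ($o = -2 + 6^{2} = -2 + 36 = 34$)
$o \left(48 - 142\right) = 34 \left(48 - 142\right) = 34 \left(-94\right) = -3196$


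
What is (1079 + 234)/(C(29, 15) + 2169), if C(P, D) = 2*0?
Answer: 1313/2169 ≈ 0.60535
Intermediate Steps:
C(P, D) = 0
(1079 + 234)/(C(29, 15) + 2169) = (1079 + 234)/(0 + 2169) = 1313/2169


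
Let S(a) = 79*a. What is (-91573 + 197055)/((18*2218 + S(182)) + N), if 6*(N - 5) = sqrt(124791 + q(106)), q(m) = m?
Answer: 206222795064/106172884067 - 632892*sqrt(124897)/106172884067 ≈ 1.9402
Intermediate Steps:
N = 5 + sqrt(124897)/6 (N = 5 + sqrt(124791 + 106)/6 = 5 + sqrt(124897)/6 ≈ 63.901)
(-91573 + 197055)/((18*2218 + S(182)) + N) = (-91573 + 197055)/((18*2218 + 79*182) + (5 + sqrt(124897)/6)) = 105482/((39924 + 14378) + (5 + sqrt(124897)/6)) = 105482/(54302 + (5 + sqrt(124897)/6)) = 105482/(54307 + sqrt(124897)/6)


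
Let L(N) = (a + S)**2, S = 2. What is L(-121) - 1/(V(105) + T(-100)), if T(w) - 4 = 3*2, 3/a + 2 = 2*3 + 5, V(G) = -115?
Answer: 1718/315 ≈ 5.4540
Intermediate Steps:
a = 1/3 (a = 3/(-2 + (2*3 + 5)) = 3/(-2 + (6 + 5)) = 3/(-2 + 11) = 3/9 = 3*(1/9) = 1/3 ≈ 0.33333)
T(w) = 10 (T(w) = 4 + 3*2 = 4 + 6 = 10)
L(N) = 49/9 (L(N) = (1/3 + 2)**2 = (7/3)**2 = 49/9)
L(-121) - 1/(V(105) + T(-100)) = 49/9 - 1/(-115 + 10) = 49/9 - 1/(-105) = 49/9 - 1*(-1/105) = 49/9 + 1/105 = 1718/315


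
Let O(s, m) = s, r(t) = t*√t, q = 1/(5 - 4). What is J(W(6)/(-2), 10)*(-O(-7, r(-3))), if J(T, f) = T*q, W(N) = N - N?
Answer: 0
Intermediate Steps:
W(N) = 0
q = 1 (q = 1/1 = 1)
r(t) = t^(3/2)
J(T, f) = T (J(T, f) = T*1 = T)
J(W(6)/(-2), 10)*(-O(-7, r(-3))) = (0/(-2))*(-1*(-7)) = (0*(-½))*7 = 0*7 = 0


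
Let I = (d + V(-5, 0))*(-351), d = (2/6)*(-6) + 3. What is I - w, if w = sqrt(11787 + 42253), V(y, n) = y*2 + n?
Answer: 3159 - 2*sqrt(13510) ≈ 2926.5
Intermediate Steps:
d = 1 (d = (2*(1/6))*(-6) + 3 = (1/3)*(-6) + 3 = -2 + 3 = 1)
V(y, n) = n + 2*y (V(y, n) = 2*y + n = n + 2*y)
w = 2*sqrt(13510) (w = sqrt(54040) = 2*sqrt(13510) ≈ 232.47)
I = 3159 (I = (1 + (0 + 2*(-5)))*(-351) = (1 + (0 - 10))*(-351) = (1 - 10)*(-351) = -9*(-351) = 3159)
I - w = 3159 - 2*sqrt(13510)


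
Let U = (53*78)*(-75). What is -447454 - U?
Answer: -137404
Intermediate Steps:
U = -310050 (U = 4134*(-75) = -310050)
-447454 - U = -447454 - 1*(-310050) = -447454 + 310050 = -137404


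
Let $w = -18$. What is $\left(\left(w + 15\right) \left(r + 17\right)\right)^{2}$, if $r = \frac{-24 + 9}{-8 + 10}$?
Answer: $\frac{3249}{4} \approx 812.25$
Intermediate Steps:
$r = - \frac{15}{2} \approx -7.5$
$\left(\left(w + 15\right) \left(r + 17\right)\right)^{2} = \left(\left(-18 + 15\right) \left(- \frac{15}{2} + 17\right)\right)^{2} = \left(\left(-3\right) \frac{19}{2}\right)^{2} = \left(- \frac{57}{2}\right)^{2} = \frac{3249}{4}$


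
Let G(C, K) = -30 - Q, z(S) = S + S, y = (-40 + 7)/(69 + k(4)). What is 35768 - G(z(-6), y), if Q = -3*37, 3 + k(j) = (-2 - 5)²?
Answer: 35687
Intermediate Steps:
k(j) = 46 (k(j) = -3 + (-2 - 5)² = -3 + (-7)² = -3 + 49 = 46)
Q = -111
y = -33/115 (y = (-40 + 7)/(69 + 46) = -33/115 ≈ -0.28696)
z(S) = 2*S
G(C, K) = 81 (G(C, K) = -30 - 1*(-111) = -30 + 111 = 81)
35768 - G(z(-6), y) = 35768 - 1*81 = 35768 - 81 = 35687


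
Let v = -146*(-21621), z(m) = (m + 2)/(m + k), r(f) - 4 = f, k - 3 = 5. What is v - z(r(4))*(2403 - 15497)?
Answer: 12659399/4 ≈ 3.1648e+6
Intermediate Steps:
k = 8 (k = 3 + 5 = 8)
r(f) = 4 + f
z(m) = (2 + m)/(8 + m) (z(m) = (m + 2)/(m + 8) = (2 + m)/(8 + m))
v = 3156666
v - z(r(4))*(2403 - 15497) = 3156666 - (2 + (4 + 4))/(8 + (4 + 4))*(2403 - 15497) = 3156666 - (2 + 8)/(8 + 8)*(-13094) = 3156666 - 10/16*(-13094) = 3156666 - (1/16)*10*(-13094) = 3156666 - 5*(-13094)/8 = 3156666 - 1*(-32735/4) = 3156666 + 32735/4 = 12659399/4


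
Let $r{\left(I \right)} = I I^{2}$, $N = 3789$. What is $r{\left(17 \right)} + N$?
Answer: $8702$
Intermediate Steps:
$r{\left(I \right)} = I^{3}$
$r{\left(17 \right)} + N = 17^{3} + 3789 = 4913 + 3789 = 8702$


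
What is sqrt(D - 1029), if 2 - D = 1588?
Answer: I*sqrt(2615) ≈ 51.137*I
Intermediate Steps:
D = -1586 (D = 2 - 1*1588 = 2 - 1588 = -1586)
sqrt(D - 1029) = sqrt(-1586 - 1029) = sqrt(-2615) = I*sqrt(2615)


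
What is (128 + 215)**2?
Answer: 117649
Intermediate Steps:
(128 + 215)**2 = 343**2 = 117649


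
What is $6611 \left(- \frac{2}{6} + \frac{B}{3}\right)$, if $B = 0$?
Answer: $- \frac{6611}{3} \approx -2203.7$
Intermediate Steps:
$6611 \left(- \frac{2}{6} + \frac{B}{3}\right) = 6611 \left(- \frac{2}{6} + \frac{0}{3}\right) = 6611 \left(\left(-2\right) \frac{1}{6} + 0 \cdot \frac{1}{3}\right) = 6611 \left(- \frac{1}{3} + 0\right) = 6611 \left(- \frac{1}{3}\right) = - \frac{6611}{3}$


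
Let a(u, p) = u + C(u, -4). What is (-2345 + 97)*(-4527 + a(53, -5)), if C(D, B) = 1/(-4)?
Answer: 10058114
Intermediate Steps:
C(D, B) = -¼
a(u, p) = -¼ + u (a(u, p) = u - ¼ = -¼ + u)
(-2345 + 97)*(-4527 + a(53, -5)) = (-2345 + 97)*(-4527 + (-¼ + 53)) = -2248*(-4527 + 211/4) = -2248*(-17897/4) = 10058114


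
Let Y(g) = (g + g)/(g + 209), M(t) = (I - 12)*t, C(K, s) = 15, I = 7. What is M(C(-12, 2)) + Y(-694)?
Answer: -34987/485 ≈ -72.138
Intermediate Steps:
M(t) = -5*t (M(t) = (7 - 12)*t = -5*t)
Y(g) = 2*g/(209 + g) (Y(g) = (2*g)/(209 + g) = 2*g/(209 + g))
M(C(-12, 2)) + Y(-694) = -5*15 + 2*(-694)/(209 - 694) = -75 + 2*(-694)/(-485) = -75 + 2*(-694)*(-1/485) = -75 + 1388/485 = -34987/485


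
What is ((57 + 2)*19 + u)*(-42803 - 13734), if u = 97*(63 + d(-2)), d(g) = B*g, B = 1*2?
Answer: -386939228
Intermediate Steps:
B = 2
d(g) = 2*g
u = 5723 (u = 97*(63 + 2*(-2)) = 97*(63 - 4) = 97*59 = 5723)
((57 + 2)*19 + u)*(-42803 - 13734) = ((57 + 2)*19 + 5723)*(-42803 - 13734) = (59*19 + 5723)*(-56537) = (1121 + 5723)*(-56537) = 6844*(-56537) = -386939228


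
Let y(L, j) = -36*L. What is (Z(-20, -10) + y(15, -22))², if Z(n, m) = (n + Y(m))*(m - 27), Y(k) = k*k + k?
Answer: 9796900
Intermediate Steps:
Y(k) = k + k² (Y(k) = k² + k = k + k²)
Z(n, m) = (-27 + m)*(n + m*(1 + m)) (Z(n, m) = (n + m*(1 + m))*(m - 27) = (n + m*(1 + m))*(-27 + m) = (-27 + m)*(n + m*(1 + m)))
(Z(-20, -10) + y(15, -22))² = (((-10)³ - 27*(-10) - 27*(-20) - 26*(-10)² - 10*(-20)) - 36*15)² = ((-1000 + 270 + 540 - 26*100 + 200) - 540)² = ((-1000 + 270 + 540 - 2600 + 200) - 540)² = (-2590 - 540)² = (-3130)² = 9796900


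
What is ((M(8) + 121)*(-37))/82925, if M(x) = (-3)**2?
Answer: -962/16585 ≈ -0.058004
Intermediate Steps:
M(x) = 9
((M(8) + 121)*(-37))/82925 = ((9 + 121)*(-37))/82925 = (130*(-37))*(1/82925) = -4810*1/82925 = -962/16585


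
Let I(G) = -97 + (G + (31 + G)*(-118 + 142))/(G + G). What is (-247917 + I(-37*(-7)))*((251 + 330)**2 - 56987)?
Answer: -2574547685353/37 ≈ -6.9582e+10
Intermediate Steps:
I(G) = -97 + (744 + 25*G)/(2*G) (I(G) = -97 + (G + (31 + G)*24)/((2*G)) = -97 + (G + (744 + 24*G))*(1/(2*G)) = -97 + (744 + 25*G)*(1/(2*G)) = -97 + (744 + 25*G)/(2*G))
(-247917 + I(-37*(-7)))*((251 + 330)**2 - 56987) = (-247917 + (-169/2 + 372/((-37*(-7)))))*((251 + 330)**2 - 56987) = (-247917 + (-169/2 + 372/259))*(581**2 - 56987) = (-247917 + (-169/2 + 372*(1/259)))*(337561 - 56987) = (-247917 + (-169/2 + 372/259))*280574 = (-247917 - 43027/518)*280574 = -128464033/518*280574 = -2574547685353/37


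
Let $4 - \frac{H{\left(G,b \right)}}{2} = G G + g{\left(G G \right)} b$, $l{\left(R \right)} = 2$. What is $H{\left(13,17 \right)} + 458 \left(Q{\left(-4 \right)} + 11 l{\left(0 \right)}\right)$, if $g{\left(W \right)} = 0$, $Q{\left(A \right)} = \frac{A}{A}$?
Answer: $10204$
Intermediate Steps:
$Q{\left(A \right)} = 1$
$H{\left(G,b \right)} = 8 - 2 G^{2}$ ($H{\left(G,b \right)} = 8 - 2 \left(G G + 0 b\right) = 8 - 2 \left(G^{2} + 0\right) = 8 - 2 G^{2}$)
$H{\left(13,17 \right)} + 458 \left(Q{\left(-4 \right)} + 11 l{\left(0 \right)}\right) = \left(8 - 2 \cdot 13^{2}\right) + 458 \left(1 + 11 \cdot 2\right) = \left(8 - 338\right) + 458 \left(1 + 22\right) = \left(8 - 338\right) + 458 \cdot 23 = -330 + 10534 = 10204$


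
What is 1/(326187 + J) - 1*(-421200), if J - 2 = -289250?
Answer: 15558706801/36939 ≈ 4.2120e+5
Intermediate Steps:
J = -289248 (J = 2 - 289250 = -289248)
1/(326187 + J) - 1*(-421200) = 1/(326187 - 289248) - 1*(-421200) = 1/36939 + 421200 = 15558706801/36939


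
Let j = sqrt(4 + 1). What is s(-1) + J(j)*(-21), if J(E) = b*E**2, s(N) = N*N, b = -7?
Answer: 736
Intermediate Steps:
s(N) = N**2
j = sqrt(5) ≈ 2.2361
J(E) = -7*E**2
s(-1) + J(j)*(-21) = (-1)**2 - 7*(sqrt(5))**2*(-21) = 1 - 7*5*(-21) = 1 - 35*(-21) = 1 + 735 = 736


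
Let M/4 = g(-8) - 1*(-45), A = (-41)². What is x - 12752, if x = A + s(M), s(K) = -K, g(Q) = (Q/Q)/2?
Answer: -11253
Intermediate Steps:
g(Q) = ½ (g(Q) = 1*(½) = ½)
A = 1681
M = 182 (M = 4*(½ - 1*(-45)) = 4*(½ + 45) = 4*(91/2) = 182)
x = 1499 (x = 1681 - 1*182 = 1681 - 182 = 1499)
x - 12752 = 1499 - 12752 = -11253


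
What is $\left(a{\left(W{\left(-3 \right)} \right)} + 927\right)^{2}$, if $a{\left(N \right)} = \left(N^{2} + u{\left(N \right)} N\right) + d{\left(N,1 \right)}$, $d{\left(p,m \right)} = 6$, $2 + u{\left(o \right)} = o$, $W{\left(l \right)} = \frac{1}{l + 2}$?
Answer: $877969$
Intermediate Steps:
$W{\left(l \right)} = \frac{1}{2 + l}$
$u{\left(o \right)} = -2 + o$
$a{\left(N \right)} = 6 + N^{2} + N \left(-2 + N\right)$ ($a{\left(N \right)} = \left(N^{2} + \left(-2 + N\right) N\right) + 6 = \left(N^{2} + N \left(-2 + N\right)\right) + 6 = 6 + N^{2} + N \left(-2 + N\right)$)
$\left(a{\left(W{\left(-3 \right)} \right)} + 927\right)^{2} = \left(\left(6 - \frac{2}{2 - 3} + 2 \left(\frac{1}{2 - 3}\right)^{2}\right) + 927\right)^{2} = \left(\left(6 - \frac{2}{-1} + 2 \left(\frac{1}{-1}\right)^{2}\right) + 927\right)^{2} = \left(\left(6 - -2 + 2 \left(-1\right)^{2}\right) + 927\right)^{2} = \left(\left(6 + 2 + 2 \cdot 1\right) + 927\right)^{2} = \left(\left(6 + 2 + 2\right) + 927\right)^{2} = \left(10 + 927\right)^{2} = 937^{2} = 877969$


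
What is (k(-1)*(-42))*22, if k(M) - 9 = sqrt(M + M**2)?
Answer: -8316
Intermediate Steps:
k(M) = 9 + sqrt(M + M**2)
(k(-1)*(-42))*22 = ((9 + sqrt(-(1 - 1)))*(-42))*22 = ((9 + sqrt(-1*0))*(-42))*22 = ((9 + sqrt(0))*(-42))*22 = ((9 + 0)*(-42))*22 = (9*(-42))*22 = -378*22 = -8316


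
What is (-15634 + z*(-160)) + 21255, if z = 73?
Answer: -6059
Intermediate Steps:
(-15634 + z*(-160)) + 21255 = (-15634 + 73*(-160)) + 21255 = (-15634 - 11680) + 21255 = -27314 + 21255 = -6059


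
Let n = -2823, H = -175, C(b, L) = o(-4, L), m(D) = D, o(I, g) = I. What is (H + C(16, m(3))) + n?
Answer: -3002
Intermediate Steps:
C(b, L) = -4
(H + C(16, m(3))) + n = (-175 - 4) - 2823 = -179 - 2823 = -3002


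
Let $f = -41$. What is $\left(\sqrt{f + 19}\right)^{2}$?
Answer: $-22$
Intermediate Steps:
$\left(\sqrt{f + 19}\right)^{2} = \left(\sqrt{-41 + 19}\right)^{2} = \left(\sqrt{-22}\right)^{2} = \left(i \sqrt{22}\right)^{2} = -22$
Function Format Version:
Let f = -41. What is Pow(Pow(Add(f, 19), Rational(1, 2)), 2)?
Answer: -22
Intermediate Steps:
Pow(Pow(Add(f, 19), Rational(1, 2)), 2) = Pow(Pow(Add(-41, 19), Rational(1, 2)), 2) = Pow(Pow(-22, Rational(1, 2)), 2) = Pow(Mul(I, Pow(22, Rational(1, 2))), 2) = -22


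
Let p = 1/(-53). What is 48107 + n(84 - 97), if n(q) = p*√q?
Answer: 48107 - I*√13/53 ≈ 48107.0 - 0.068029*I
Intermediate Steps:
p = -1/53 ≈ -0.018868
n(q) = -√q/53
48107 + n(84 - 97) = 48107 - √(84 - 97)/53 = 48107 - I*√13/53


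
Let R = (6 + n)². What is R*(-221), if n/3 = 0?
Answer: -7956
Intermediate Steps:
n = 0 (n = 3*0 = 0)
R = 36 (R = (6 + 0)² = 6² = 36)
R*(-221) = 36*(-221) = -7956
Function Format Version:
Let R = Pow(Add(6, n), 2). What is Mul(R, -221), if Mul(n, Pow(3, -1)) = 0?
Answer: -7956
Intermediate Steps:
n = 0 (n = Mul(3, 0) = 0)
R = 36 (R = Pow(Add(6, 0), 2) = Pow(6, 2) = 36)
Mul(R, -221) = Mul(36, -221) = -7956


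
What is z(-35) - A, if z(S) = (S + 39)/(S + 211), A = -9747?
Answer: 428869/44 ≈ 9747.0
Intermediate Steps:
z(S) = (39 + S)/(211 + S)
z(-35) - A = (39 - 35)/(211 - 35) - 1*(-9747) = 4/176 + 9747 = (1/176)*4 + 9747 = 1/44 + 9747 = 428869/44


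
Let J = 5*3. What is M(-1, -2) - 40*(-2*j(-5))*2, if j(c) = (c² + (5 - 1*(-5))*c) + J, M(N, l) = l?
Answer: -1602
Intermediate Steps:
J = 15
j(c) = 15 + c² + 10*c (j(c) = (c² + (5 - 1*(-5))*c) + 15 = (c² + (5 + 5)*c) + 15 = (c² + 10*c) + 15 = 15 + c² + 10*c)
M(-1, -2) - 40*(-2*j(-5))*2 = -2 - 40*(-2*(15 + (-5)² + 10*(-5)))*2 = -2 - 40*(-2*(15 + 25 - 50))*2 = -2 - 40*(-2*(-10))*2 = -2 - 800*2 = -2 - 40*40 = -2 - 1600 = -1602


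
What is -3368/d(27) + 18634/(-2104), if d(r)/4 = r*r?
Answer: -7677877/766908 ≈ -10.011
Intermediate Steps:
d(r) = 4*r**2 (d(r) = 4*(r*r) = 4*r**2)
-3368/d(27) + 18634/(-2104) = -3368/(4*27**2) + 18634/(-2104) = -3368/(4*729) + 18634*(-1/2104) = -3368/2916 - 9317/1052 = -3368*1/2916 - 9317/1052 = -842/729 - 9317/1052 = -7677877/766908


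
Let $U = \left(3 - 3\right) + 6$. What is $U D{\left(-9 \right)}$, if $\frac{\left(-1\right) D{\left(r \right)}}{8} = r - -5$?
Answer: $192$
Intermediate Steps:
$U = 6$ ($U = 0 + 6 = 6$)
$D{\left(r \right)} = -40 - 8 r$ ($D{\left(r \right)} = - 8 \left(r - -5\right) = - 8 \left(r + 5\right) = - 8 \left(5 + r\right) = -40 - 8 r$)
$U D{\left(-9 \right)} = 6 \left(-40 - -72\right) = 6 \left(-40 + 72\right) = 6 \cdot 32 = 192$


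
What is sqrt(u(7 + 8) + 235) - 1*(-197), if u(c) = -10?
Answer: 212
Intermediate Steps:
sqrt(u(7 + 8) + 235) - 1*(-197) = sqrt(-10 + 235) - 1*(-197) = sqrt(225) + 197 = 15 + 197 = 212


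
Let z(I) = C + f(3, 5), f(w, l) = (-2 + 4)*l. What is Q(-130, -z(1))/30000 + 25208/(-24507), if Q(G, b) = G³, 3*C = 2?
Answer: -18199373/245070 ≈ -74.262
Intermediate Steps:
C = ⅔ (C = (⅓)*2 = ⅔ ≈ 0.66667)
f(w, l) = 2*l
z(I) = 32/3 (z(I) = ⅔ + 2*5 = ⅔ + 10 = 32/3)
Q(-130, -z(1))/30000 + 25208/(-24507) = (-130)³/30000 + 25208/(-24507) = -2197000*1/30000 + 25208*(-1/24507) = -2197/30 - 25208/24507 = -18199373/245070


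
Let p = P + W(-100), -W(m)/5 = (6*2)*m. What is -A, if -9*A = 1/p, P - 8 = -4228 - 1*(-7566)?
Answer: 1/84114 ≈ 1.1889e-5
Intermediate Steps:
P = 3346 (P = 8 + (-4228 - 1*(-7566)) = 8 + (-4228 + 7566) = 8 + 3338 = 3346)
W(m) = -60*m (W(m) = -5*6*2*m = -60*m)
p = 9346 (p = 3346 - 60*(-100) = 3346 + 6000 = 9346)
A = -1/84114 (A = -1/9/9346 = -1/9*1/9346 = -1/84114 ≈ -1.1889e-5)
-A = -1*(-1/84114) = 1/84114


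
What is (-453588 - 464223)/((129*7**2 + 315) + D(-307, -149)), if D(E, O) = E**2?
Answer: -917811/100885 ≈ -9.0976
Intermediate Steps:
(-453588 - 464223)/((129*7**2 + 315) + D(-307, -149)) = (-453588 - 464223)/((129*7**2 + 315) + (-307)**2) = -917811/((129*49 + 315) + 94249) = -917811/((6321 + 315) + 94249) = -917811/(6636 + 94249) = -917811/100885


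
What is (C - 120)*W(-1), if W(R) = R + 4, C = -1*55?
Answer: -525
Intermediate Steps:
C = -55
W(R) = 4 + R
(C - 120)*W(-1) = (-55 - 120)*(4 - 1) = -175*3 = -525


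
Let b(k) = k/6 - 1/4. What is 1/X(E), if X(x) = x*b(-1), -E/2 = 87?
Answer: 2/145 ≈ 0.013793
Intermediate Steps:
E = -174 (E = -2*87 = -174)
b(k) = -1/4 + k/6 (b(k) = k*(1/6) - 1*1/4 = k/6 - 1/4 = -1/4 + k/6)
X(x) = -5*x/12 (X(x) = x*(-1/4 + (1/6)*(-1)) = x*(-1/4 - 1/6) = x*(-5/12) = -5*x/12)
1/X(E) = 1/(-5/12*(-174)) = 1/(145/2) = 2/145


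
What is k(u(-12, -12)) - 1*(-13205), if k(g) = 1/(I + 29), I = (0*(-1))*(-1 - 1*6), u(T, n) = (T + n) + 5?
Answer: 382946/29 ≈ 13205.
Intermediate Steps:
u(T, n) = 5 + T + n
I = 0 (I = 0*(-1 - 6) = 0*(-7) = 0)
k(g) = 1/29 (k(g) = 1/(0 + 29) = 1/29)
k(u(-12, -12)) - 1*(-13205) = 1/29 - 1*(-13205) = 1/29 + 13205 = 382946/29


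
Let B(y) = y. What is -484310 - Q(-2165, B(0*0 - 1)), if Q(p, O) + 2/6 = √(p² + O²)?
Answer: -1452929/3 - √4687226 ≈ -4.8647e+5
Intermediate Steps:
Q(p, O) = -⅓ + √(O² + p²) (Q(p, O) = -⅓ + √(p² + O²) = -⅓ + √(O² + p²))
-484310 - Q(-2165, B(0*0 - 1)) = -484310 - (-⅓ + √((0*0 - 1)² + (-2165)²)) = -484310 - (-⅓ + √((0 - 1)² + 4687225)) = -484310 - (-⅓ + √((-1)² + 4687225)) = -484310 - (-⅓ + √(1 + 4687225)) = -484310 - (-⅓ + √4687226) = -484310 + (⅓ - √4687226) = -1452929/3 - √4687226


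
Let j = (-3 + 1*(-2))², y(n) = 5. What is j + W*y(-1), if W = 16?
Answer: 105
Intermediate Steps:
j = 25 (j = (-3 - 2)² = (-5)² = 25)
j + W*y(-1) = 25 + 16*5 = 25 + 80 = 105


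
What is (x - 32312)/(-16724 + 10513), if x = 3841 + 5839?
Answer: 22632/6211 ≈ 3.6439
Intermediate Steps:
x = 9680
(x - 32312)/(-16724 + 10513) = (9680 - 32312)/(-16724 + 10513) = -22632/(-6211) = -22632*(-1/6211) = 22632/6211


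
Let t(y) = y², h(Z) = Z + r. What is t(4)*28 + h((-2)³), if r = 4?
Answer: 444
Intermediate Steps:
h(Z) = 4 + Z (h(Z) = Z + 4 = 4 + Z)
t(4)*28 + h((-2)³) = 4²*28 + (4 + (-2)³) = 16*28 + (4 - 8) = 448 - 4 = 444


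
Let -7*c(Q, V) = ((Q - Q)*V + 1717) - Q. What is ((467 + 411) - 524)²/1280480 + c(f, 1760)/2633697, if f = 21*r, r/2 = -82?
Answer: 575925513871/5901693585480 ≈ 0.097587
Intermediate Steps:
r = -164 (r = 2*(-82) = -164)
f = -3444 (f = 21*(-164) = -3444)
c(Q, V) = -1717/7 + Q/7 (c(Q, V) = -(((Q - Q)*V + 1717) - Q)/7 = -((0*V + 1717) - Q)/7 = -((0 + 1717) - Q)/7 = -(1717 - Q)/7 = -1717/7 + Q/7)
((467 + 411) - 524)²/1280480 + c(f, 1760)/2633697 = ((467 + 411) - 524)²/1280480 + (-1717/7 + (⅐)*(-3444))/2633697 = (878 - 524)²*(1/1280480) + (-1717/7 - 492)*(1/2633697) = 354²*(1/1280480) - 5161/7*1/2633697 = 125316*(1/1280480) - 5161/18435879 = 31329/320120 - 5161/18435879 = 575925513871/5901693585480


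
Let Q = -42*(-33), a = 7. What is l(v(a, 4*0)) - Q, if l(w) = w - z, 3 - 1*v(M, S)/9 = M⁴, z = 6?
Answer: -22974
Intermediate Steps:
v(M, S) = 27 - 9*M⁴
l(w) = -6 + w (l(w) = w - 1*6 = w - 6 = -6 + w)
Q = 1386
l(v(a, 4*0)) - Q = (-6 + (27 - 9*7⁴)) - 1*1386 = (-6 + (27 - 9*2401)) - 1386 = (-6 + (27 - 21609)) - 1386 = (-6 - 21582) - 1386 = -21588 - 1386 = -22974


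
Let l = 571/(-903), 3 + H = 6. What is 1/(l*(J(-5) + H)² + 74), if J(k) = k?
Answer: 903/64538 ≈ 0.013992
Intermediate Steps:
H = 3 (H = -3 + 6 = 3)
l = -571/903 (l = 571*(-1/903) = -571/903 ≈ -0.63234)
1/(l*(J(-5) + H)² + 74) = 1/(-571*(-5 + 3)²/903 + 74) = 1/(-571/903*(-2)² + 74) = 1/(-571/903*4 + 74) = 1/(-2284/903 + 74) = 1/(64538/903) = 903/64538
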